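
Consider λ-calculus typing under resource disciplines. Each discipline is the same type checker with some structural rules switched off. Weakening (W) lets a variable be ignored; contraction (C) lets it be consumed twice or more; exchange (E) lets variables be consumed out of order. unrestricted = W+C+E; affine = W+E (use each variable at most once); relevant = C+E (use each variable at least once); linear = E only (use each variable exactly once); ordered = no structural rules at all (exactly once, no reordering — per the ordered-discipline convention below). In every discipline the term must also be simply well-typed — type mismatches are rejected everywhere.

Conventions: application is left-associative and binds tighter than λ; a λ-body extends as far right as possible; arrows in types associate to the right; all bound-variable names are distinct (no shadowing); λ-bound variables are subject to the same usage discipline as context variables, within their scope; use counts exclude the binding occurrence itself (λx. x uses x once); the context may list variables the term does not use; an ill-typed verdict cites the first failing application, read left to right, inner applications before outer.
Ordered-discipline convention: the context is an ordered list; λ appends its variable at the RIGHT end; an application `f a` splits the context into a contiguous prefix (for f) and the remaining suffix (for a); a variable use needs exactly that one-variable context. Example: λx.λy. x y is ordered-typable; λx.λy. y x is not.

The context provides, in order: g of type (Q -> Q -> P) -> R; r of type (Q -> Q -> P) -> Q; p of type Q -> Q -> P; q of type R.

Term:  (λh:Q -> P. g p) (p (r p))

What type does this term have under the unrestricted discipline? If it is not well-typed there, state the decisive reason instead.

term : R
usage: g: 1; r: 1; p: 3; q: 0; h (λ-bound): 0
left-to-right use order: g, p, p, r, p
typing: the term checks, with type R
across the five disciplines: ordered ✗; linear ✗; affine ✗; relevant ✗; unrestricted ✓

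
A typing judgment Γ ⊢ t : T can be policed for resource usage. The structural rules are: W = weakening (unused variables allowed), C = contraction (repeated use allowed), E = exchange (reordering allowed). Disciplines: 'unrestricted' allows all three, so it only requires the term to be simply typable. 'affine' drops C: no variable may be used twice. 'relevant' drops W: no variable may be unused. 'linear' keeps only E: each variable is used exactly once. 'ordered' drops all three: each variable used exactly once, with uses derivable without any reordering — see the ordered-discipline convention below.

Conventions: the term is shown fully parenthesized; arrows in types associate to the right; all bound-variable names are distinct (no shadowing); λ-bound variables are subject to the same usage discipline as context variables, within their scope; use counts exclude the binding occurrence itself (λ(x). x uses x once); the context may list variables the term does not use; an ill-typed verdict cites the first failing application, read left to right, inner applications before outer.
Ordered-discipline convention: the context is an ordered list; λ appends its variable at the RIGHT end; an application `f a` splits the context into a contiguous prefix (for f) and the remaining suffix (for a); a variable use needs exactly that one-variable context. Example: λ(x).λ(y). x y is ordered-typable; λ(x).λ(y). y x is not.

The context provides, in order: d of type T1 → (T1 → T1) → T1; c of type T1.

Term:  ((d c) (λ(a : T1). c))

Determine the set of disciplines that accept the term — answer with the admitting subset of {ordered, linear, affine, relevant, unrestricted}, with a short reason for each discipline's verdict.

admitted in: unrestricted
use counts: d: 1×; c: 2×; a (bound): 0×
left-to-right use order: d, c, c
typing: ✓ — T1
ordered: ✗ — needs contraction — c ×2; unused: a — weakening required
linear: ✗ — needs contraction — c ×2; unused: a — weakening required
affine: ✗ — needs contraction — c ×2
relevant: ✗ — unused: a — weakening required
unrestricted: ✓ — type-checks (T1) and nothing is barred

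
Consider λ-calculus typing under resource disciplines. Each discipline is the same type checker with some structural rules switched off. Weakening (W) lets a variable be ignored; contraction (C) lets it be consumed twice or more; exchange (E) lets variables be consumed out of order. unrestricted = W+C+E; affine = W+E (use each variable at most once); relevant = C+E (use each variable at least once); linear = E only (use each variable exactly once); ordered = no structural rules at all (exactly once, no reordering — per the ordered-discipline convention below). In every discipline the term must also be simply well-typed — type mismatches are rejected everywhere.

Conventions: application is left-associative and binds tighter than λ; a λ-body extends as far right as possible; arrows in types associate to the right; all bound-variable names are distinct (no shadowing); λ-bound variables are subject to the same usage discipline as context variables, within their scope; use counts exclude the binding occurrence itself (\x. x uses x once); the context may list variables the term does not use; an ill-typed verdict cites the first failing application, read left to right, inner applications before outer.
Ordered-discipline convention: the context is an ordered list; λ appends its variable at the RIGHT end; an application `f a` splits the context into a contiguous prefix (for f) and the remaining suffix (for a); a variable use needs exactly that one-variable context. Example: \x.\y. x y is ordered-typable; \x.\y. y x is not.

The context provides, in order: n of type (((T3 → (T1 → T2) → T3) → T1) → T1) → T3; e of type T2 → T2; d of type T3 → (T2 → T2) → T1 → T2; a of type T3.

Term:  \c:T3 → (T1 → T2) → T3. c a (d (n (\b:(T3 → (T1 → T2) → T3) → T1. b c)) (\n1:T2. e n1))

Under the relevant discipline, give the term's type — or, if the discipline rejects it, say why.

term : (T3 → (T1 → T2) → T3) → T3
variable uses: n=1; e=1; d=1; a=1; c (λ-bound)=2; b (λ-bound)=1; n1 (λ-bound)=1
order of uses: c, a, d, n, b, c, e, n1
typing: ✓ — (T3 → (T1 → T2) → T3) → T3
per-discipline verdicts: ordered ✗ | linear ✗ | affine ✗ | relevant ✓ | unrestricted ✓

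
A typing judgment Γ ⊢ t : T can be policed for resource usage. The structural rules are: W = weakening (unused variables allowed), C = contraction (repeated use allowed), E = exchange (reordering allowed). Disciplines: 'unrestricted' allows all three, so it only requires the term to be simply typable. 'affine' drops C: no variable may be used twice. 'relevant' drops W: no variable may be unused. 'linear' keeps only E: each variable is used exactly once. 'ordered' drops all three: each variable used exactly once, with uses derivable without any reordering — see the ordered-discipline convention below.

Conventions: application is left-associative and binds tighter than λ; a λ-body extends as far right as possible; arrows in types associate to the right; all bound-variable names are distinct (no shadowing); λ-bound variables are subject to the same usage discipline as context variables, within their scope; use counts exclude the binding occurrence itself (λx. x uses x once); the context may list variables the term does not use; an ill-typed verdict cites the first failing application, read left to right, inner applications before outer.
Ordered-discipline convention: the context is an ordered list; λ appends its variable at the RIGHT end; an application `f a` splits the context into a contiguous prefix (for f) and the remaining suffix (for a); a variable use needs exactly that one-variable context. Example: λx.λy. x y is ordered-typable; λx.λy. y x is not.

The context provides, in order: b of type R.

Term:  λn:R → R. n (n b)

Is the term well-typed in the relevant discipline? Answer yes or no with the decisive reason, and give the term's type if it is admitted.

yes — none of b, n goes unused; term : (R → R) → R
usage: b=1, n (λ-bound)=2
use order (left to right): n, n, b
typing: well-typed — term : (R → R) → R
summary: ordered ✗ | linear ✗ | affine ✗ | relevant ✓ | unrestricted ✓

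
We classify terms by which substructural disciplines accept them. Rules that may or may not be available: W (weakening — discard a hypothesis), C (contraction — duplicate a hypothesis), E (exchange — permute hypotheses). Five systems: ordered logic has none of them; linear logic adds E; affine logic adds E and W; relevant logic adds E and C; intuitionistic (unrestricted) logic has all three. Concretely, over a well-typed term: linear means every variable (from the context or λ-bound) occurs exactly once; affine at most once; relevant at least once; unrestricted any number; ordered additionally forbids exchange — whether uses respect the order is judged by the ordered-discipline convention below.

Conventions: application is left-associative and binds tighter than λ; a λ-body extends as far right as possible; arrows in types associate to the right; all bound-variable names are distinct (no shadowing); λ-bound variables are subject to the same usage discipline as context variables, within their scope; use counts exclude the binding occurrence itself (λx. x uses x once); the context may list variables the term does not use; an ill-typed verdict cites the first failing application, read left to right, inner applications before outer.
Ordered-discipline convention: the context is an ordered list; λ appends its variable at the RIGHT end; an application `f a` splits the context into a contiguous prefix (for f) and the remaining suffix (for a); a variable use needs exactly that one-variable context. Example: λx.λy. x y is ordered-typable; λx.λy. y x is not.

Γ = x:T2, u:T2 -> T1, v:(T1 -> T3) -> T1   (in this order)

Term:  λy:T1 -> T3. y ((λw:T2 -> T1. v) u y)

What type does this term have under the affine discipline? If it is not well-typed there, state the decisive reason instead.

not well-typed under affine — uses contraction: y ×2
use counts: x=0, u=1, v=1, y [bound]=2, w [bound]=0
order of uses: y, v, u, y
typing: the term checks, with type (T1 -> T3) -> T3
per-discipline verdicts: ordered ✗; linear ✗; affine ✗; relevant ✗; unrestricted ✓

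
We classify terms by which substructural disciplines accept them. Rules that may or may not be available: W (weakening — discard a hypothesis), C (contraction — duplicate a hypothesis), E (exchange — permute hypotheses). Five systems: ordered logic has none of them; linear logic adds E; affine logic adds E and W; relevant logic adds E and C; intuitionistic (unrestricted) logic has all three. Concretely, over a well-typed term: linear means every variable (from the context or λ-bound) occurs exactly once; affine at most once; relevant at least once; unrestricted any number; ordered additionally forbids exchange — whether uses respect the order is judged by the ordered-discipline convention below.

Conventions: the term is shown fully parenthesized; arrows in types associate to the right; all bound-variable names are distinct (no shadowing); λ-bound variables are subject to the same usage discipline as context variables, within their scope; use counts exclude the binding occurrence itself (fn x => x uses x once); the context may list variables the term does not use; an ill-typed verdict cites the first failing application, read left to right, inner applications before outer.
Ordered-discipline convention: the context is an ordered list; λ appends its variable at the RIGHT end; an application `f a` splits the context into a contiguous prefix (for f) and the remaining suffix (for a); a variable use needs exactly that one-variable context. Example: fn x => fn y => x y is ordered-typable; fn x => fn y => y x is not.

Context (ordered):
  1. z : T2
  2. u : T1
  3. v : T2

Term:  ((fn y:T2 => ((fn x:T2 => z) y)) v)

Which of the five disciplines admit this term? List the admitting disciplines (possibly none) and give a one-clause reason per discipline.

accepted by: affine, unrestricted
usage: z: 1; u: 0; v: 1; y (bound): 1; x (bound): 0
uses in reading order: z, y, v
typing: well-typed at T2
ordered ✗ (u, x never used (weakening))
linear ✗ (u, x never used (weakening))
affine ✓ (none of z, u, v, y, x used more than once)
relevant ✗ (u, x never used (weakening))
unrestricted ✓ (well-typed at T2; no restrictions here)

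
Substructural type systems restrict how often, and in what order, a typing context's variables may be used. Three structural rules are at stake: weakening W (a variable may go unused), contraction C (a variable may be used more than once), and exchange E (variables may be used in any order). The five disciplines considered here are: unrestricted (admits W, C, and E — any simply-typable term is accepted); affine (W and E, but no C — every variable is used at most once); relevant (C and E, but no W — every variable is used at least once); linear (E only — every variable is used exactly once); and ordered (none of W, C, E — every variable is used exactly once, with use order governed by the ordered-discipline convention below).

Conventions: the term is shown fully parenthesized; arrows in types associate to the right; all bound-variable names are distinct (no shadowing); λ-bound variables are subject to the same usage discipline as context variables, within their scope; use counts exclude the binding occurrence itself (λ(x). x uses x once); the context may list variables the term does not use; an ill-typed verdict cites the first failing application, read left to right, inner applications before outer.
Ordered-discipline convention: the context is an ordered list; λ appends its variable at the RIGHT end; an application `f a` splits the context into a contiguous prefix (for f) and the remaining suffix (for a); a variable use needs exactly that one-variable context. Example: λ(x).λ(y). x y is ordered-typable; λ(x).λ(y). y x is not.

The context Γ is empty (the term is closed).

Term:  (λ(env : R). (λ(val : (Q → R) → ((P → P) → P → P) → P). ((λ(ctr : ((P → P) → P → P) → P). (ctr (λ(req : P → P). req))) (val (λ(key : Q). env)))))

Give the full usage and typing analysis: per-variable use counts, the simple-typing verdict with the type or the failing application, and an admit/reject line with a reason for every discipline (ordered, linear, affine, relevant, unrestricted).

variable uses: env [bound]=1; val [bound]=1; ctr [bound]=1; req [bound]=1; key [bound]=0
uses in reading order: ctr, req, val, env
typing: ✓ — R → ((Q → R) → ((P → P) → P → P) → P) → P
ordered: ✗, unused: key — weakening required
linear: ✗, unused: key — weakening required
affine: ✓, no duplicate uses among env, val, ctr, req, key
relevant: ✗, unused: key — weakening required
unrestricted: ✓, type-checks (R → ((Q → R) → ((P → P) → P → P) → P) → P) and nothing is barred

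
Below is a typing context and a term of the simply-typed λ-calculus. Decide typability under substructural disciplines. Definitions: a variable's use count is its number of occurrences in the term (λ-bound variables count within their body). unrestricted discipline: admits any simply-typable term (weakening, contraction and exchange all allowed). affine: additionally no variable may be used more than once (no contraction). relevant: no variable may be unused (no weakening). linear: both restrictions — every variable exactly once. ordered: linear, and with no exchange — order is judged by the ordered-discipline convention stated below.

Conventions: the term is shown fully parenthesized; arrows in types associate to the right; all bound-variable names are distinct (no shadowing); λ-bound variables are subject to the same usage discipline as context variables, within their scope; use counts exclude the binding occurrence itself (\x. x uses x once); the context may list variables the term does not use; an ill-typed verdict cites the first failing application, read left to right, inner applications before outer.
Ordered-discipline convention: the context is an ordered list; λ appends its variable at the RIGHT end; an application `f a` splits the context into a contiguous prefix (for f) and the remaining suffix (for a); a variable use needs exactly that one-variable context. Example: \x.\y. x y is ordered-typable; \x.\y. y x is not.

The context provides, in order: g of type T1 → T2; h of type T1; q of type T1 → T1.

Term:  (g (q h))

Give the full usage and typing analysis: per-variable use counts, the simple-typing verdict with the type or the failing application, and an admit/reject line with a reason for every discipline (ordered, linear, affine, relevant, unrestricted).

variable uses: g: 1, h: 1, q: 1
order of uses: g, q, h
typing: the term checks, with type T2
ordered: ✗ — no contiguous prefix/suffix split fits g, q, h
linear: ✓ — g, h, q: one use apiece
affine: ✓ — g, h, q: no repeats, contraction unneeded
relevant: ✓ — every one of g, h, q appears
unrestricted: ✓ — typability at T2 is all that's needed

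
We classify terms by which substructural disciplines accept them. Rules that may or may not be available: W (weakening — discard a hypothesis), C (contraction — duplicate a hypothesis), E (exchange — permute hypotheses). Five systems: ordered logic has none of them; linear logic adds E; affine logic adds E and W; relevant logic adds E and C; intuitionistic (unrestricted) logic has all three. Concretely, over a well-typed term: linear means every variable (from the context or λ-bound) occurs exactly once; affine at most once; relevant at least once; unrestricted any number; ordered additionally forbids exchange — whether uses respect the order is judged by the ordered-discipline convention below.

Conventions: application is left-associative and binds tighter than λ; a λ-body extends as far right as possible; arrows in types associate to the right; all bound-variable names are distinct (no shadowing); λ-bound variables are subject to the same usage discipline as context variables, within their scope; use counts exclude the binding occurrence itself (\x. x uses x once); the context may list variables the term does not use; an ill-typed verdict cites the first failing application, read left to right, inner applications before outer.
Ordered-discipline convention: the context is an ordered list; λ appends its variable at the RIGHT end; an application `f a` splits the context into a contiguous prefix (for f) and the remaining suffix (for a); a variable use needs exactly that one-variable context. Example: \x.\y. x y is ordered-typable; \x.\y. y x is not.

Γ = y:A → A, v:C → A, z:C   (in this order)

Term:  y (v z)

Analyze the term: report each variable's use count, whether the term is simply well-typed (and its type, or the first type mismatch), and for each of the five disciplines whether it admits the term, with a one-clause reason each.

counts: y: 1; v: 1; z: 1
order of uses: y, v, z
typing: well-typed at A
ordered: ✓ — one use each (y, v, z); ordered split holds
linear: ✓ — single use per variable (y, v, z)
affine: ✓ — y, v, z: no repeats, contraction unneeded
relevant: ✓ — y, v, z: all used, weakening unneeded
unrestricted: ✓ — well-typed at A; no restrictions here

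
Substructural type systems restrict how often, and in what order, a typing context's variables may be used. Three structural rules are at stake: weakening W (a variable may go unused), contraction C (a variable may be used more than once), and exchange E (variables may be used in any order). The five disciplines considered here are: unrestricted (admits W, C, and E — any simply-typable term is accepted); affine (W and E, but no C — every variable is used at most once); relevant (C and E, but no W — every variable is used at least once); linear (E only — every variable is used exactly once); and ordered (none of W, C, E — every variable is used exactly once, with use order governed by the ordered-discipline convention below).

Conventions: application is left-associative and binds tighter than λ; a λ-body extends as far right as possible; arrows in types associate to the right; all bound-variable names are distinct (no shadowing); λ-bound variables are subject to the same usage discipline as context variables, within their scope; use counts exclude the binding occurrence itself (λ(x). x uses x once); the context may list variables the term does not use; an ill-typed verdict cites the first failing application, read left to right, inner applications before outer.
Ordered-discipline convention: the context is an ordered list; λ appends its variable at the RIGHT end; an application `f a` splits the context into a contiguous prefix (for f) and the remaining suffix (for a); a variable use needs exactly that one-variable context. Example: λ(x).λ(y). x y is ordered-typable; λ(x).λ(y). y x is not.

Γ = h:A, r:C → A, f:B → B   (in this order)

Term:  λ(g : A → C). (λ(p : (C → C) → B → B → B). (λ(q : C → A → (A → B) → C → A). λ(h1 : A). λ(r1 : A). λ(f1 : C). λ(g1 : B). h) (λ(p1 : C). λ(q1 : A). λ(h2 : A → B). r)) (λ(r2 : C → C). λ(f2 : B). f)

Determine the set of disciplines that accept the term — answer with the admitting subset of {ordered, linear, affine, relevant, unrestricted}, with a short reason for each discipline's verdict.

admitting disciplines: affine, unrestricted
use counts: h: 1; r: 1; f: 1; g (λ-bound): 0; p (λ-bound): 0; q (λ-bound): 0; h1 (λ-bound): 0; r1 (λ-bound): 0; f1 (λ-bound): 0; g1 (λ-bound): 0; p1 (λ-bound): 0; q1 (λ-bound): 0; h2 (λ-bound): 0; r2 (λ-bound): 0; f2 (λ-bound): 0
order of uses: h, r, f
typing: well-typed — term : (A → C) → A → A → C → B → A
ordered ✗ (g, p, q, h1, r1, f1, g1, p1, q1, h2, r2, f2 never used (weakening))
linear ✗ (g, p, q, h1, r1, f1, g1, p1, q1, h2, r2, f2 never used (weakening))
affine ✓ (none of h, r, f, g, p, q, h1, r1, f1, g1, p1, q1, h2, r2, f2 used more than once)
relevant ✗ (g, p, q, h1, r1, f1, g1, p1, q1, h2, r2, f2 never used (weakening))
unrestricted ✓ (type-checks ((A → C) → A → A → C → B → A) and nothing is barred)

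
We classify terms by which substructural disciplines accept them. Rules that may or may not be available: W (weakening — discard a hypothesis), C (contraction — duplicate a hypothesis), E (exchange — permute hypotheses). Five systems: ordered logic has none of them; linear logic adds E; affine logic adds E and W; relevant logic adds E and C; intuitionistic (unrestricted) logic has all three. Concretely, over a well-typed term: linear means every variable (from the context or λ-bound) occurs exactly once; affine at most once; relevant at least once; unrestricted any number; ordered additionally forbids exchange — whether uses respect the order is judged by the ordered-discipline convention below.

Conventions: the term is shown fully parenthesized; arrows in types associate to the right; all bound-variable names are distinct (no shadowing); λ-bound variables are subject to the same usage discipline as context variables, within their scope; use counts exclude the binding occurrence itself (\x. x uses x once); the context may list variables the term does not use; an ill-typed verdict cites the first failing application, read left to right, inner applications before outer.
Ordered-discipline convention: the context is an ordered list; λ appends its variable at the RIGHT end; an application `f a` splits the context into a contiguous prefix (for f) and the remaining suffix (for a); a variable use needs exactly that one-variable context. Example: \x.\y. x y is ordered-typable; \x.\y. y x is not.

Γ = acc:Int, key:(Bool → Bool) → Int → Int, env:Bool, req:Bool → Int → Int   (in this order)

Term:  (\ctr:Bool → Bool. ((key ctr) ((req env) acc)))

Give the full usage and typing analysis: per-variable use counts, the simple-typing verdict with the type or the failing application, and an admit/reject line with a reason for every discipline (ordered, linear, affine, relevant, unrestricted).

counts: acc: 1, key: 1, env: 1, req: 1, ctr (λ-bound): 1
order of uses: key, ctr, req, env, acc
typing: ✓ — (Bool → Bool) → Int
ordered ✗ (use order key, ctr, req, env, acc needs exchange)
linear ✓ (acc, key, env, req, ctr: one use apiece)
affine ✓ (at most one use each (acc, key, env, req, ctr))
relevant ✓ (every one of acc, key, env, req, ctr appears)
unrestricted ✓ (typability at (Bool → Bool) → Int is all that's needed)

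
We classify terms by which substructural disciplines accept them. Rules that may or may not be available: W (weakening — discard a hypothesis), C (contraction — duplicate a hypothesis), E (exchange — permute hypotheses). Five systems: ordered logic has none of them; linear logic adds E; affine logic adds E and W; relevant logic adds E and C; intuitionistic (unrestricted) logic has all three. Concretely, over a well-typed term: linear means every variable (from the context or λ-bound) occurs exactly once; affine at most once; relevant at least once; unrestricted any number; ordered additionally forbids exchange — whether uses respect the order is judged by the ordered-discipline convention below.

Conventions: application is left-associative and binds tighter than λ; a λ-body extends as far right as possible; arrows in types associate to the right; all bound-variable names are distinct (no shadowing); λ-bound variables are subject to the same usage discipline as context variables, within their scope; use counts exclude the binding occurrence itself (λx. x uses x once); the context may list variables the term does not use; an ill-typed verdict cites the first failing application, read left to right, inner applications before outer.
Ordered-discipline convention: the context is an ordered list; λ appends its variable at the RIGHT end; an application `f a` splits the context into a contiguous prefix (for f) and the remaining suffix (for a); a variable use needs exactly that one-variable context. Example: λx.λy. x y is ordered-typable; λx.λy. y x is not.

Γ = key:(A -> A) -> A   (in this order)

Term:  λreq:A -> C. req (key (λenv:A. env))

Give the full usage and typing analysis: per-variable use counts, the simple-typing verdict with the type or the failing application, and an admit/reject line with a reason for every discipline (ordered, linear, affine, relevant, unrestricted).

counts: key: 1; req [bound]: 1; env [bound]: 1
order of uses: req, key, env
typing: ✓ — (A -> C) -> C
ordered ✗ (no contiguous prefix/suffix split fits req, key, env)
linear ✓ (key, req, env: one use apiece)
affine ✓ (at most one use each (key, req, env))
relevant ✓ (none of key, req, env goes unused)
unrestricted ✓ (type-checks ((A -> C) -> C) and nothing is barred)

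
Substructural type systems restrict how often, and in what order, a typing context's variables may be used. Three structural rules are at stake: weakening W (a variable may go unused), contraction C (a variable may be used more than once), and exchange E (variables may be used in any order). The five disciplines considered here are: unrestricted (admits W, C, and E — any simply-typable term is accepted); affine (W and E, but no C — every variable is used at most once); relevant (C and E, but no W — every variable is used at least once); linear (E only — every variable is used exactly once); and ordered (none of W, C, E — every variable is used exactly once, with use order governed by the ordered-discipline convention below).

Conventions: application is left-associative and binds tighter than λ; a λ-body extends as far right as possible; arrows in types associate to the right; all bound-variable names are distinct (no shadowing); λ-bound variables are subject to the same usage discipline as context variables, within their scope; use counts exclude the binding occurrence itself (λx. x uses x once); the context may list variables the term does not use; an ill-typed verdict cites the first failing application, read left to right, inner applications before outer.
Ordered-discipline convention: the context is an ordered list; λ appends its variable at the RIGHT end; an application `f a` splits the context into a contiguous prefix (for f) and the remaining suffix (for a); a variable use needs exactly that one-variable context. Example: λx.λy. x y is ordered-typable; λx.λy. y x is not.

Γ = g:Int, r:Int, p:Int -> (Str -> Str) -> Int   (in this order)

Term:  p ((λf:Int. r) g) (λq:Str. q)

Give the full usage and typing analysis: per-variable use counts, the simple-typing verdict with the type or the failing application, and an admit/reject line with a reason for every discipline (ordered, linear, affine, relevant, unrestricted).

variable uses: g: 1; r: 1; p: 1; f (bound): 0; q (bound): 1
order of uses: p, r, g, q
typing: well-typed — term : Int
ordered ✗ (unused: f — weakening required)
linear ✗ (unused: f — weakening required)
affine ✓ (g, r, p, f, q: no repeats, contraction unneeded)
relevant ✗ (unused: f — weakening required)
unrestricted ✓ (typability at Int is all that's needed)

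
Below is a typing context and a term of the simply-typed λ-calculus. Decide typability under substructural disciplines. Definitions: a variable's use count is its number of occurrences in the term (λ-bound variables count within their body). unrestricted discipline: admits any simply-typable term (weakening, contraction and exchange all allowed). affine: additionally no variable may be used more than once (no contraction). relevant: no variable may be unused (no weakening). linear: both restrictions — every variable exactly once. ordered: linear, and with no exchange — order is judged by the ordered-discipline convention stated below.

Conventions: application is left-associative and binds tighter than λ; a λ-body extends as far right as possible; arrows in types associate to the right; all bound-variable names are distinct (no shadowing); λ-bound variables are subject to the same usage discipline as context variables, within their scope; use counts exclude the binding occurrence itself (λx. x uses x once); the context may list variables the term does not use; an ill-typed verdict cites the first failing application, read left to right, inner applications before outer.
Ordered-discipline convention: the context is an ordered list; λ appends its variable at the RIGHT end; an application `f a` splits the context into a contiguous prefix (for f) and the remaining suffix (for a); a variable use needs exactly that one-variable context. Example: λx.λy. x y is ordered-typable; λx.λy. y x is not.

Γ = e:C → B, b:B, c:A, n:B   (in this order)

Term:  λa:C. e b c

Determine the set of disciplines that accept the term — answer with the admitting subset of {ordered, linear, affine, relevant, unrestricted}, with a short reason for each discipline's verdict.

admitted by: none
use counts: e: 1×, b: 1×, c: 1×, n: 0×, a (bound): 0×
left-to-right use order: e, b, c
typing: ill-typed: an application expects C but receives B
ordered: ✗, a type mismatch blocks all five
linear: ✗, the type mismatch rejects it
affine: ✗, not simply typable
relevant: ✗, fails simple typing
unrestricted: ✗, a type mismatch blocks all five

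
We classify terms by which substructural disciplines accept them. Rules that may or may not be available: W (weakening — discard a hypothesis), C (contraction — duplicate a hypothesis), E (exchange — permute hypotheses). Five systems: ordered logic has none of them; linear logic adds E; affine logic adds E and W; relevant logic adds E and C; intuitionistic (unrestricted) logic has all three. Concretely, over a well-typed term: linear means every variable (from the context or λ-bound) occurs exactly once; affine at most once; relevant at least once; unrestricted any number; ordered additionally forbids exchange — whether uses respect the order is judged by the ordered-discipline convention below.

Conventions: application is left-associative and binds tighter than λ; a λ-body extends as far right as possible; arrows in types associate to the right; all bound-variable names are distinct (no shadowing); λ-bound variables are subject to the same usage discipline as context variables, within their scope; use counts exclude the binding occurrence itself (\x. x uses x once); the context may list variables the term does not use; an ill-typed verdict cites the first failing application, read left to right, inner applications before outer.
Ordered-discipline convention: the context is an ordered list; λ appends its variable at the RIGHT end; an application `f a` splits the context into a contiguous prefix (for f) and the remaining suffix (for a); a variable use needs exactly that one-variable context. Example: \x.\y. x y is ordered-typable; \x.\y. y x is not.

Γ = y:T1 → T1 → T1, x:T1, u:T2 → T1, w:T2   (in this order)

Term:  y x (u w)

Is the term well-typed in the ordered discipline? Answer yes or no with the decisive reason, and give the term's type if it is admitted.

yes — y, x, u, w once each; derivable with no W/C/E; term : T1
usage: y: 1; x: 1; u: 1; w: 1
uses in reading order: y, x, u, w
typing: ✓ — T1
across the five disciplines: ordered ✓ · linear ✓ · affine ✓ · relevant ✓ · unrestricted ✓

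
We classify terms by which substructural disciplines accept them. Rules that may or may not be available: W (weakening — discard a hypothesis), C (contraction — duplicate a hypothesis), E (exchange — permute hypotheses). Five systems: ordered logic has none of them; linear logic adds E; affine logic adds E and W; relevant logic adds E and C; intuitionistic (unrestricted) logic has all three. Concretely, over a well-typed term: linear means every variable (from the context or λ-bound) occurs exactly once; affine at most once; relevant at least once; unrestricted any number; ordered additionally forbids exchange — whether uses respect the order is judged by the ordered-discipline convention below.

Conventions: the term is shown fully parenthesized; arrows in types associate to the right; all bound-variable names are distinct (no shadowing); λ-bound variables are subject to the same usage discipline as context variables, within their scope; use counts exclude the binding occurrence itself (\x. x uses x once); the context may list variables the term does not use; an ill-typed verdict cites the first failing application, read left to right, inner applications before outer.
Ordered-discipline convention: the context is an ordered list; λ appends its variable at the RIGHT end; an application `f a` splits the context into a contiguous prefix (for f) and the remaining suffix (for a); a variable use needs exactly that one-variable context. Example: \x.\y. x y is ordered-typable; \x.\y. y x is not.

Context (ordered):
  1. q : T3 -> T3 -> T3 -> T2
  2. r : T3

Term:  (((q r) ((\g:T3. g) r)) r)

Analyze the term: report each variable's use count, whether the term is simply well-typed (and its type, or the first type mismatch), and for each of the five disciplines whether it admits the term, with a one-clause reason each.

use counts: q: 1×; r: 3×; g [bound]: 1×
use order (left to right): q, r, g, r, r
typing: the term checks, with type T2
ordered ✗ (uses contraction: r ×3)
linear ✗ (uses contraction: r ×3)
affine ✗ (uses contraction: r ×3)
relevant ✓ (none of q, r, g goes unused)
unrestricted ✓ (typability at T2 is all that's needed)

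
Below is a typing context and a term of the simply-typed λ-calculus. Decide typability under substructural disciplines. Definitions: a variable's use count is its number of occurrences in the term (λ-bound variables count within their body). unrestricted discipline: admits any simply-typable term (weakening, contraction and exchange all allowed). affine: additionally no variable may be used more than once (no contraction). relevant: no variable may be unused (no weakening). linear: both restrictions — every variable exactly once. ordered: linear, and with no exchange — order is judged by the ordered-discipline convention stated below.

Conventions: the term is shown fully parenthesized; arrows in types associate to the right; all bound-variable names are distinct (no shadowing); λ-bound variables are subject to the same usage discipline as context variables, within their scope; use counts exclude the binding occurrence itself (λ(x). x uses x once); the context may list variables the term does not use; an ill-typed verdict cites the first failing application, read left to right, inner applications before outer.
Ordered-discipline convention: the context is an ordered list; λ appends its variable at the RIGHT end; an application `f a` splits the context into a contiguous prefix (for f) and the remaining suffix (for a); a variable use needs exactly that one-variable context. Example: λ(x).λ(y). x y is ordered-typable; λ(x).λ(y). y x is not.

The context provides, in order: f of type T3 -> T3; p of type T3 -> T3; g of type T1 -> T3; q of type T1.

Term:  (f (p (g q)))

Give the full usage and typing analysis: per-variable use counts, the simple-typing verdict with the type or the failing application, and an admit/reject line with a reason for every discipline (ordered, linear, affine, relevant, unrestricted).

variable uses: f=1, p=1, g=1, q=1
order of uses: f, p, g, q
typing: well-typed — term : T3
ordered ✓ (single-use (f, p, g, q), ordered derivation ok)
linear ✓ (f, p, g, q: one use apiece)
affine ✓ (none of f, p, g, q used more than once)
relevant ✓ (every one of f, p, g, q appears)
unrestricted ✓ (typability at T3 is all that's needed)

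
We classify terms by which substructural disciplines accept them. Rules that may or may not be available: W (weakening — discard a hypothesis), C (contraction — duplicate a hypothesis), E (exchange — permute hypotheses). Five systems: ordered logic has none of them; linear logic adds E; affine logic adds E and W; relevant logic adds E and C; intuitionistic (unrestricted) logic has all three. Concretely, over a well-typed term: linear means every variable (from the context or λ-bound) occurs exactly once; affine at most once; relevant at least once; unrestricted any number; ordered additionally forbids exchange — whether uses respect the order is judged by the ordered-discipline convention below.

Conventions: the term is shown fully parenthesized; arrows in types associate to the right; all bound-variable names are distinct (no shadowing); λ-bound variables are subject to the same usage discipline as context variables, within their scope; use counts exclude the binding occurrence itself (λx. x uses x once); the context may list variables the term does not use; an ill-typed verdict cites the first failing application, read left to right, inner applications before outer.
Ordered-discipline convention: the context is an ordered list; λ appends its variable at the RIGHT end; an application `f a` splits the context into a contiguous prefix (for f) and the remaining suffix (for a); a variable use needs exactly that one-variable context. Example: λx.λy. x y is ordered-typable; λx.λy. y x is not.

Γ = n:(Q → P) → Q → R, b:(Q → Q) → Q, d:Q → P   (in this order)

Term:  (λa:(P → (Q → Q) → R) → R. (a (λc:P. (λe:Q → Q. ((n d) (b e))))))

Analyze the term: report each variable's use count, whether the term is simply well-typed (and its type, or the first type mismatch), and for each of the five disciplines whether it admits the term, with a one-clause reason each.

variable uses: n ×1, b ×1, d ×1, a (λ-bound) ×1, c (λ-bound) ×0, e (λ-bound) ×1
left-to-right use order: a, n, d, b, e
typing: ✓ — ((P → (Q → Q) → R) → R) → R
ordered: ✗ — needs weakening: c unused
linear: ✗ — needs weakening: c unused
affine: ✓ — none of n, b, d, a, c, e used more than once
relevant: ✗ — needs weakening: c unused
unrestricted: ✓ — simply typable at ((P → (Q → Q) → R) → R) → R; W, C, E all held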